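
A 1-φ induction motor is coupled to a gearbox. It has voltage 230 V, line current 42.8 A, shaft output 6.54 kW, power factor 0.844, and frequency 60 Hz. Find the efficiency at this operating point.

P_out = 6.54 kW = 6540 W
P_in = V·I·cosφ = 230 × 42.8 × 0.844 = 8308 W
η = P_out / P_in = 6540 / 8308 = 0.787 = 78.7%

78.7 %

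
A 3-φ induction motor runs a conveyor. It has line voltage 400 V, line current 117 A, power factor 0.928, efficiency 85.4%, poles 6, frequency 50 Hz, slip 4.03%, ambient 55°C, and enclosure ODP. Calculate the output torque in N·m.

P_in = √3·V·I·cosφ = 1.732 × 400 × 117 × 0.928 = 75221 W
P_out = η·P_in = 0.854 × 75221 = 64239 W
n_s = 120×50/6 = 1000 rpm; n = 1000×(1−0.0403) = 960 rpm
ω = 2π×960/60 = 100.5 rad/s
τ = P_out/ω = 64239/100.5 = 639 N·m

639 N·m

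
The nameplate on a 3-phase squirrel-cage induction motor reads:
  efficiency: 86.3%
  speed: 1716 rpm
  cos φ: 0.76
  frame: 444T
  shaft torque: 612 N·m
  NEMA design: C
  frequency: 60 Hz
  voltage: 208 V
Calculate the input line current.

ω = 2π×1716/60 = 179.7 rad/s; P_out = τω = 612 × 179.7 = 109976 W
P_in = P_out / η = 109976 / 0.863 = 127435 W
I_L = P_in / (√3·V_L·cosφ) = 127435 / (1.732 × 208 × 0.76) = 465 A

465 A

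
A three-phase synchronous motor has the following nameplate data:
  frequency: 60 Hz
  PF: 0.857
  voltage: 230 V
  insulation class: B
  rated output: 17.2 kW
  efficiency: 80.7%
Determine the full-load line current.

62.4 A

P_out = 17.2 kW = 17200 W
P_in = P_out / η = 17200 / 0.807 = 21314 W
I_L = P_in / (√3·V_L·cosφ) = 21314 / (1.732 × 230 × 0.857) = 62.4 A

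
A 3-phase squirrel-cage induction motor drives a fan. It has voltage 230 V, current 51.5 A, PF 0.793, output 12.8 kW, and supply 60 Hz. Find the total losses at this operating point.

P_in = √3·V·I·cosφ = 1.732×230×51.5×0.793 = 16269 W
P_out = 12800 W
Losses = P_in − P_out = 16269 − 12800 = 3469 W

3470 W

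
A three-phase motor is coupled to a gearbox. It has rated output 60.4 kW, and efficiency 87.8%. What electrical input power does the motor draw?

P_out = 60400 W
P_in = P_out/η = 60400/0.878 = 68793 W = 68.8 kW

68.8 kW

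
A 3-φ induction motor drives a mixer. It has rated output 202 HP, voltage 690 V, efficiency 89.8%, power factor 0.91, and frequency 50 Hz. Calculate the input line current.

154 A

P_out = 202 × 746 = 150692 W
P_in = P_out / η = 150692 / 0.898 = 167808 W
I_L = P_in / (√3·V_L·cosφ) = 167808 / (1.732 × 690 × 0.91) = 154 A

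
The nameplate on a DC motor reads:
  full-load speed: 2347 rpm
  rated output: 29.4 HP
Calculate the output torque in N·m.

89.2 N·m

P_out = 29.4 × 746 = 21932 W
ω = 2π × 2347/60 = 245.8 rad/s
τ = P_out/ω = 21932/245.8 = 89.2 N·m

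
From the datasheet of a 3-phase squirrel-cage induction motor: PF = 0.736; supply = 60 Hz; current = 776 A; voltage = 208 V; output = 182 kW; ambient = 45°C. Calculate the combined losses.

P_in = √3·V·I·cosφ = 1.732×208×776×0.736 = 205755 W
P_out = 182000 W
Losses = P_in − P_out = 205755 − 182000 = 23755 W

23800 W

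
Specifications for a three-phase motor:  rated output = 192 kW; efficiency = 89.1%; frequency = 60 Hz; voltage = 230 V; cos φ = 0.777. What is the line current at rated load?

696 A

P_out = 192 kW = 192000 W
P_in = P_out / η = 192000 / 0.891 = 215488 W
I_L = P_in / (√3·V_L·cosφ) = 215488 / (1.732 × 230 × 0.777) = 696 A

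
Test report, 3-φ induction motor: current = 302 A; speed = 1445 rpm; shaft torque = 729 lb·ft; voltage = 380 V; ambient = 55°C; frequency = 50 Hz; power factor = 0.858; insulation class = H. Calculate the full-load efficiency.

87.7 %

τ = 729 lb·ft × 1.356 = 988.5 N·m
ω = 2π × 1445/60 = 151.3 rad/s; P_out = τω = 988.5 × 151.3 = 149560 W
P_in = √3·V_L·I_L·cosφ = 1.732 × 380 × 302 × 0.858 = 170540 W
η = P_out / P_in = 149560 / 170540 = 0.877 = 87.7%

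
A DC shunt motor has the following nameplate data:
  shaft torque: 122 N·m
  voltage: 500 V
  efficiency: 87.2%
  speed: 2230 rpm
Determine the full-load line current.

65.3 A

ω = 2π×2230/60 = 233.5 rad/s; P_out = τω = 122 × 233.5 = 28487 W
P_in = P_out / η = 28487 / 0.872 = 32669 W
I = P_in / V = 32669 / 500 = 65.3 A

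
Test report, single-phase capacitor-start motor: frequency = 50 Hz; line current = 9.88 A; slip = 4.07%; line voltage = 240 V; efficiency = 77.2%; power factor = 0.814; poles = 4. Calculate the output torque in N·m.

P_in = V·I·cosφ = 240 × 9.88 × 0.814 = 1930 W
P_out = η·P_in = 0.772 × 1930 = 1490 W
n_s = 120×50/4 = 1500 rpm; n = 1500×(1−0.0407) = 1439 rpm
ω = 2π×1439/60 = 150.7 rad/s
τ = P_out/ω = 1490/150.7 = 9.89 N·m

9.89 N·m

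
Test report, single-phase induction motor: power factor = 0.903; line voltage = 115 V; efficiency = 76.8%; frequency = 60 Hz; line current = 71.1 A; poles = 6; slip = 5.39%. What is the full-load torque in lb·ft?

35.2 lb·ft

P_in = V·I·cosφ = 115 × 71.1 × 0.903 = 7383 W
P_out = η·P_in = 0.768 × 7383 = 5670 W
n_s = 120×60/6 = 1200 rpm; n = 1200×(1−0.0539) = 1135 rpm
ω = 2π×1135/60 = 118.9 rad/s
τ = P_out/ω = 5670/118.9 = 47.69 N·m
In lb·ft: 47.69/1.356 = 35.2 lb·ft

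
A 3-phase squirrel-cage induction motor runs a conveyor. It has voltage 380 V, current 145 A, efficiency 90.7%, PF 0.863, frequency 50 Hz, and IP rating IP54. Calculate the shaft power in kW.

74.7 kW

P_in = √3·V·I·cosφ = 1.732 × 380 × 145 × 0.863 = 82359 W
P_out = η·P_in = 0.907 × 82359 = 74700 W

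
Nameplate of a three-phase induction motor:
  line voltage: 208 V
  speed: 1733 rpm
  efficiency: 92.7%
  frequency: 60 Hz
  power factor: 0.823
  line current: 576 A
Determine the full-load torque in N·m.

872 N·m

P_in = √3·V·I·cosφ = 1.732 × 208 × 576 × 0.823 = 170779 W
P_out = η·P_in = 0.927 × 170779 = 158312 W
n = 1733 rpm
ω = 2π×1733/60 = 181.5 rad/s
τ = P_out/ω = 158312/181.5 = 872 N·m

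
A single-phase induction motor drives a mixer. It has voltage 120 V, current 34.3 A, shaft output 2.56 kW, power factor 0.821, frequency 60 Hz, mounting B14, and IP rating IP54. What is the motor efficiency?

P_out = 2.56 kW = 2560 W
P_in = V·I·cosφ = 120 × 34.3 × 0.821 = 3379 W
η = P_out / P_in = 2560 / 3379 = 0.758 = 75.8%

75.8 %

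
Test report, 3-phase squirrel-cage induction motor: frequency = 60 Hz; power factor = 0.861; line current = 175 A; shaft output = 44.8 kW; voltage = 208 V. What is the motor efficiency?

P_out = 44.8 kW = 44800 W
P_in = √3·V_L·I_L·cosφ = 1.732 × 208 × 175 × 0.861 = 54282 W
η = P_out / P_in = 44800 / 54282 = 0.825 = 82.5%

82.5 %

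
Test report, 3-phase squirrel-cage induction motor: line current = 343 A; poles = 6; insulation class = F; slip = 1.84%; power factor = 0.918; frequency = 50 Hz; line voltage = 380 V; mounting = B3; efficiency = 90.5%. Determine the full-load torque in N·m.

1820 N·m

P_in = √3·V·I·cosφ = 1.732 × 380 × 343 × 0.918 = 207237 W
P_out = η·P_in = 0.905 × 207237 = 187549 W
n_s = 120×50/6 = 1000 rpm; n = 1000×(1−0.0184) = 982 rpm
ω = 2π×982/60 = 102.8 rad/s
τ = P_out/ω = 187549/102.8 = 1820 N·m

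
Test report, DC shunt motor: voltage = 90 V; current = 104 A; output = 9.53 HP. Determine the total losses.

2250 W

P_in = V·I = 90×104 = 9360 W
P_out = 9.53×746 = 7109 W
Losses = P_in − P_out = 9360 − 7109 = 2251 W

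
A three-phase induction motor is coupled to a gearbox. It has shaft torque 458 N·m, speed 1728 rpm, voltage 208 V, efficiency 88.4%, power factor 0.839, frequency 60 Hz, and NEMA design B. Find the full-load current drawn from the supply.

ω = 2π×1728/60 = 181 rad/s; P_out = τω = 458 × 181 = 82898 W
P_in = P_out / η = 82898 / 0.884 = 93776 W
I_L = P_in / (√3·V_L·cosφ) = 93776 / (1.732 × 208 × 0.839) = 310 A

310 A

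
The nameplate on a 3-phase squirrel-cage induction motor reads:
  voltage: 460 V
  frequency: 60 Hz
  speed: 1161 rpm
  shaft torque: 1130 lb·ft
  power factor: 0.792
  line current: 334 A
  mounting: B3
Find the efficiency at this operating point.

τ = 1130 lb·ft × 1.356 = 1532 N·m
ω = 2π × 1161/60 = 121.6 rad/s; P_out = τω = 1532 × 121.6 = 186291 W
P_in = √3·V_L·I_L·cosφ = 1.732 × 460 × 334 × 0.792 = 210755 W
η = P_out / P_in = 186291 / 210755 = 0.884 = 88.4%

88.4 %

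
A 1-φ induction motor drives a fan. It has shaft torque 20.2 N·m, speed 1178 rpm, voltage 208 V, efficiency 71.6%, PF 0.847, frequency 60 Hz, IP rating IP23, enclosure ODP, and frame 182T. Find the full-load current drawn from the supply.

ω = 2π×1178/60 = 123.4 rad/s; P_out = τω = 20.2 × 123.4 = 2493 W
P_in = P_out / η = 2493 / 0.716 = 3482 W
I = P_in / (V·cosφ) = 3482 / (208 × 0.847) = 19.8 A

19.8 A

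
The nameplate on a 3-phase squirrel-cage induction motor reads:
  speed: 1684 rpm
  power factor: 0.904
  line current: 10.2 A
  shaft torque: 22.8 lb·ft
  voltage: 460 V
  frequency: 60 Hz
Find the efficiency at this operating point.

74.2 %

τ = 22.8 lb·ft × 1.356 = 30.92 N·m
ω = 2π × 1684/60 = 176.3 rad/s; P_out = τω = 30.92 × 176.3 = 5451 W
P_in = √3·V_L·I_L·cosφ = 1.732 × 460 × 10.2 × 0.904 = 7346 W
η = P_out / P_in = 5451 / 7346 = 0.742 = 74.2%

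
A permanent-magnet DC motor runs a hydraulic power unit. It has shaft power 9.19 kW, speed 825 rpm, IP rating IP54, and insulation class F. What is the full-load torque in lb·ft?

78.5 lb·ft

ω = 2π × 825/60 = 86.39 rad/s
τ = P/ω = 9190/86.39 = 106.4 N·m
In lb·ft: 106.4/1.356 = 78.5 lb·ft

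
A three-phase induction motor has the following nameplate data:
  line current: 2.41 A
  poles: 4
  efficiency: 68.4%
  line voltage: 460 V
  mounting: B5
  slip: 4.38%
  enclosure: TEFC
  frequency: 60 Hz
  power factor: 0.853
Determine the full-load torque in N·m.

6.22 N·m

P_in = √3·V·I·cosφ = 1.732 × 460 × 2.41 × 0.853 = 1638 W
P_out = η·P_in = 0.684 × 1638 = 1120 W
n_s = 120×60/4 = 1800 rpm; n = 1800×(1−0.0438) = 1721 rpm
ω = 2π×1721/60 = 180.2 rad/s
τ = P_out/ω = 1120/180.2 = 6.22 N·m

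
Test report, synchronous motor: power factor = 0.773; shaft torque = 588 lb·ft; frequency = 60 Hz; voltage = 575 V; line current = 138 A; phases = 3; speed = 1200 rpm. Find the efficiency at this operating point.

τ = 588 lb·ft × 1.356 = 797.3 N·m
ω = 2π × 1200/60 = 125.7 rad/s; P_out = τω = 797.3 × 125.7 = 100221 W
P_in = √3·V_L·I_L·cosφ = 1.732 × 575 × 138 × 0.773 = 106237 W
η = P_out / P_in = 100221 / 106237 = 0.943 = 94.3%

94.3 %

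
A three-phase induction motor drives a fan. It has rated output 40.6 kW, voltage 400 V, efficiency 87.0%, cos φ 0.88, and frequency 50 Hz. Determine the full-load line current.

P_out = 40.6 kW = 40600 W
P_in = P_out / η = 40600 / 0.870 = 46667 W
I_L = P_in / (√3·V_L·cosφ) = 46667 / (1.732 × 400 × 0.88) = 76.5 A

76.5 A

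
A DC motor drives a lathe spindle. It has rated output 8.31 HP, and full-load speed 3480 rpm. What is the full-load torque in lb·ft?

P_out = 8.31 × 746 = 6199 W
ω = 2π × 3480/60 = 364.4 rad/s
τ = P_out/ω = 6199/364.4 = 17.01 N·m
In lb·ft: 17.01/1.356 = 12.5 lb·ft

12.5 lb·ft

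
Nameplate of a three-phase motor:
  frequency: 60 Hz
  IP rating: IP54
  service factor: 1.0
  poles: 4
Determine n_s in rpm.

n_s = 120f/p = 120×60/4 = 1800 rpm

1800 rpm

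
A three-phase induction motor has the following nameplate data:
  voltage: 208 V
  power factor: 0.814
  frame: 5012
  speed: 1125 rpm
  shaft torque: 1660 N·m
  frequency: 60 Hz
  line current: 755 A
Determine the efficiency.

ω = 2π × 1125/60 = 117.8 rad/s; P_out = τω = 1660 × 117.8 = 195548 W
P_in = √3·V_L·I_L·cosφ = 1.732 × 208 × 755 × 0.814 = 221403 W
η = P_out / P_in = 195548 / 221403 = 0.883 = 88.3%

88.3 %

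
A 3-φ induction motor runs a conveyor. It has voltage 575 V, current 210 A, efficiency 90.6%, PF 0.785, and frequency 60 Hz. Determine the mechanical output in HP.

199 HP

P_in = √3·V·I·cosφ = 1.732 × 575 × 210 × 0.785 = 164174 W
P_out = η·P_in = 0.906 × 164174 = 148742 W
= 148742/746 = 199 HP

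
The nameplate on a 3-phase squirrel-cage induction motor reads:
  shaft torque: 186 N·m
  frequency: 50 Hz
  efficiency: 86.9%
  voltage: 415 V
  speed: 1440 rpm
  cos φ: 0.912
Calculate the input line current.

49.2 A

ω = 2π×1440/60 = 150.8 rad/s; P_out = τω = 186 × 150.8 = 28049 W
P_in = P_out / η = 28049 / 0.869 = 32277 W
I_L = P_in / (√3·V_L·cosφ) = 32277 / (1.732 × 415 × 0.912) = 49.2 A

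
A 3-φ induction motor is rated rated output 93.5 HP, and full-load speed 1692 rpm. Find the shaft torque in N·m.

P_out = 93.5 × 746 = 69751 W
ω = 2π × 1692/60 = 177.2 rad/s
τ = P_out/ω = 69751/177.2 = 394 N·m

394 N·m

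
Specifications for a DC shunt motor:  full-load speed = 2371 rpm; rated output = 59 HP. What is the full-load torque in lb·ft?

131 lb·ft

P_out = 59 × 746 = 44014 W
ω = 2π × 2371/60 = 248.3 rad/s
τ = P_out/ω = 44014/248.3 = 177.3 N·m
In lb·ft: 177.3/1.356 = 131 lb·ft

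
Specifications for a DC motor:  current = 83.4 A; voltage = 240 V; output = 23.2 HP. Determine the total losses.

P_in = V·I = 240×83.4 = 20016 W
P_out = 23.2×746 = 17307 W
Losses = P_in − P_out = 20016 − 17307 = 2709 W

2710 W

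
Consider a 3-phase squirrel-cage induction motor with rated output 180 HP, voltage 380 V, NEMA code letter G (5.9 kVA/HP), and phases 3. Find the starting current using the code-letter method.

1610 A

S_LR = 5.9 × 180 = 1062 kVA
I_LR = S_LR/(√3·V_L) = 1062000/(1.732×380) = 1610 A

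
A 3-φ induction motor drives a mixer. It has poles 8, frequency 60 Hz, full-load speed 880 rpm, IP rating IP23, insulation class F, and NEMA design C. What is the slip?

n_s = 120f/p = 120×60/8 = 900 rpm
s = (n_s − n)/n_s = (900 − 880)/900 = 0.0222

2.22 %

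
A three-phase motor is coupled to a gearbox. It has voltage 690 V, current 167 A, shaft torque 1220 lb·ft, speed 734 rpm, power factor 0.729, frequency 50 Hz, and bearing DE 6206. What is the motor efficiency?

87.4 %

τ = 1220 lb·ft × 1.356 = 1654 N·m
ω = 2π × 734/60 = 76.86 rad/s; P_out = τω = 1654 × 76.86 = 127126 W
P_in = √3·V_L·I_L·cosφ = 1.732 × 690 × 167 × 0.729 = 145493 W
η = P_out / P_in = 127126 / 145493 = 0.874 = 87.4%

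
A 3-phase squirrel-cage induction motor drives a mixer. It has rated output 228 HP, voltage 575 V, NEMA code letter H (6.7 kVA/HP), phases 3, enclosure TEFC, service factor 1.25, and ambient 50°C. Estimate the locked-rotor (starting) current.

S_LR = 6.7 × 228 = 1527.6 kVA
I_LR = S_LR/(√3·V_L) = 1527600/(1.732×575) = 1530 A

1530 A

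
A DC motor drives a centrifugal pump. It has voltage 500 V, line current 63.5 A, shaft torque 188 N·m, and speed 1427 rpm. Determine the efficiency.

ω = 2π × 1427/60 = 149.4 rad/s; P_out = τω = 188 × 149.4 = 28087 W
P_in = V·I = 500 × 63.5 = 31750 W
η = P_out / P_in = 28087 / 31750 = 0.885 = 88.5%

88.5 %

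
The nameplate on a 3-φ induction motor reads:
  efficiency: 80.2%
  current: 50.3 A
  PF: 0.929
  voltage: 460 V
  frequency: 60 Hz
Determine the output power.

P_in = √3·V·I·cosφ = 1.732 × 460 × 50.3 × 0.929 = 37230 W
P_out = η·P_in = 0.802 × 37230 = 29858 W

29.9 kW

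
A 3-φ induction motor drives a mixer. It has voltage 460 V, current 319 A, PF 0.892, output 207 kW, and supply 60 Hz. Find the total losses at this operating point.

19700 W

P_in = √3·V·I·cosφ = 1.732×460×319×0.892 = 226705 W
P_out = 207000 W
Losses = P_in − P_out = 226705 − 207000 = 19705 W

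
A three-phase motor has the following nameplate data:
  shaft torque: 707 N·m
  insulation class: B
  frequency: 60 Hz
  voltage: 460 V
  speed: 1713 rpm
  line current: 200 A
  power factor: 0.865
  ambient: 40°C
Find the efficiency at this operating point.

ω = 2π × 1713/60 = 179.4 rad/s; P_out = τω = 707 × 179.4 = 126836 W
P_in = √3·V_L·I_L·cosφ = 1.732 × 460 × 200 × 0.865 = 137833 W
η = P_out / P_in = 126836 / 137833 = 0.920 = 92.0%

92.0 %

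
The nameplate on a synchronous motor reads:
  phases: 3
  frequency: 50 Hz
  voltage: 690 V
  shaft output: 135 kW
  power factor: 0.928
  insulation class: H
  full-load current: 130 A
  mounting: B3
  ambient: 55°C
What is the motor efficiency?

93.6 %

P_out = 135 kW = 135000 W
P_in = √3·V_L·I_L·cosφ = 1.732 × 690 × 130 × 0.928 = 144174 W
η = P_out / P_in = 135000 / 144174 = 0.936 = 93.6%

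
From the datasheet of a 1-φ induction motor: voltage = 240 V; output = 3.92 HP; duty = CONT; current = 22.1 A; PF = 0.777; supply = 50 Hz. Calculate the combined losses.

1200 W

P_in = V·I·cosφ = 240×22.1×0.777 = 4121 W
P_out = 3.92×746 = 2924 W
Losses = P_in − P_out = 4121 − 2924 = 1197 W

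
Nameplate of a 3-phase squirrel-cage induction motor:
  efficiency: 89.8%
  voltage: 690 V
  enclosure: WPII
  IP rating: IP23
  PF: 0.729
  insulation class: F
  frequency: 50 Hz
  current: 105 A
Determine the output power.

82.1 kW

P_in = √3·V·I·cosφ = 1.732 × 690 × 105 × 0.729 = 91477 W
P_out = η·P_in = 0.898 × 91477 = 82146 W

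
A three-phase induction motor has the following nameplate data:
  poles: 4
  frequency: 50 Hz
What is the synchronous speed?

n_s = 120f/p = 120×50/4 = 1500 rpm

1500 rpm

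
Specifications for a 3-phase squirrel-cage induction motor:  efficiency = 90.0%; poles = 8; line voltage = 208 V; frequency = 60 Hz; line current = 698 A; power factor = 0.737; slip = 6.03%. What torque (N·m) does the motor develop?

P_in = √3·V·I·cosφ = 1.732 × 208 × 698 × 0.737 = 185325 W
P_out = η·P_in = 0.9 × 185325 = 166793 W
n_s = 120×60/8 = 900 rpm; n = 900×(1−0.0603) = 846 rpm
ω = 2π×846/60 = 88.59 rad/s
τ = P_out/ω = 166793/88.59 = 1880 N·m

1880 N·m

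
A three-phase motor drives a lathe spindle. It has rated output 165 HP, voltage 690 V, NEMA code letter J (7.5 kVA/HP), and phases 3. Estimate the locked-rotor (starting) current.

1040 A

S_LR = 7.5 × 165 = 1237.5 kVA
I_LR = S_LR/(√3·V_L) = 1237500/(1.732×690) = 1040 A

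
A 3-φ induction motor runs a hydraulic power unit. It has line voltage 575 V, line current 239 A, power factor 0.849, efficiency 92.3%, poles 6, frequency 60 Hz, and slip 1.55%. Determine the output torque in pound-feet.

1110 lb·ft

P_in = √3·V·I·cosφ = 1.732 × 575 × 239 × 0.849 = 202079 W
P_out = η·P_in = 0.923 × 202079 = 186519 W
n_s = 120×60/6 = 1200 rpm; n = 1200×(1−0.0155) = 1181 rpm
ω = 2π×1181/60 = 123.7 rad/s
τ = P_out/ω = 186519/123.7 = 1508 N·m
In lb·ft: 1508/1.356 = 1110 lb·ft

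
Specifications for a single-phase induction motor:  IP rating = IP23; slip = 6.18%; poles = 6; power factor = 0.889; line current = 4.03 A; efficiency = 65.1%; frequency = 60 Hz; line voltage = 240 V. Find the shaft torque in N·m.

P_in = V·I·cosφ = 240 × 4.03 × 0.889 = 860 W
P_out = η·P_in = 0.651 × 860 = 560 W
n_s = 120×60/6 = 1200 rpm; n = 1200×(1−0.0618) = 1126 rpm
ω = 2π×1126/60 = 117.9 rad/s
τ = P_out/ω = 560/117.9 = 4.75 N·m

4.75 N·m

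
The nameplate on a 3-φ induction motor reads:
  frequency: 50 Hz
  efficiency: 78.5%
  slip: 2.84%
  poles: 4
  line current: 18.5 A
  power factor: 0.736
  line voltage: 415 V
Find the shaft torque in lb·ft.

37.1 lb·ft

P_in = √3·V·I·cosφ = 1.732 × 415 × 18.5 × 0.736 = 9787 W
P_out = η·P_in = 0.785 × 9787 = 7683 W
n_s = 120×50/4 = 1500 rpm; n = 1500×(1−0.0284) = 1457 rpm
ω = 2π×1457/60 = 152.6 rad/s
τ = P_out/ω = 7683/152.6 = 50.35 N·m
In lb·ft: 50.35/1.356 = 37.1 lb·ft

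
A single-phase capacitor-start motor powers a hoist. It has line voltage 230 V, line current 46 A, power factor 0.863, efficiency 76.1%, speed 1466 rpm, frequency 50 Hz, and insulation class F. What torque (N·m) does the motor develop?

45.3 N·m

P_in = V·I·cosφ = 230 × 46 × 0.863 = 9131 W
P_out = η·P_in = 0.761 × 9131 = 6949 W
n = 1466 rpm
ω = 2π×1466/60 = 153.5 rad/s
τ = P_out/ω = 6949/153.5 = 45.3 N·m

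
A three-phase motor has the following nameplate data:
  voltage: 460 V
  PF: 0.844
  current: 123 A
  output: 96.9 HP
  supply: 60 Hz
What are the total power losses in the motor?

P_in = √3·V·I·cosφ = 1.732×460×123×0.844 = 82709 W
P_out = 96.9×746 = 72287 W
Losses = P_in − P_out = 82709 − 72287 = 10422 W

10400 W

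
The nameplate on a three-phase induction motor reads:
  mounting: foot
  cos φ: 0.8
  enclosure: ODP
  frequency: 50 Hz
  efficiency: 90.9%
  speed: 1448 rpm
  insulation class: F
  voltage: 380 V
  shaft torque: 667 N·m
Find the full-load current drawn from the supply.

ω = 2π×1448/60 = 151.6 rad/s; P_out = τω = 667 × 151.6 = 101117 W
P_in = P_out / η = 101117 / 0.909 = 111240 W
I_L = P_in / (√3·V_L·cosφ) = 111240 / (1.732 × 380 × 0.8) = 211 A

211 A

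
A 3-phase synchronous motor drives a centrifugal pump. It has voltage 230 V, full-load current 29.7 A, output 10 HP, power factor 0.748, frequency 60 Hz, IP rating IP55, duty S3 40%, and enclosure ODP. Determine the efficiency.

84.3 %

P_out = 10 × 746 = 7460 W
P_in = √3·V_L·I_L·cosφ = 1.732 × 230 × 29.7 × 0.748 = 8850 W
η = P_out / P_in = 7460 / 8850 = 0.843 = 84.3%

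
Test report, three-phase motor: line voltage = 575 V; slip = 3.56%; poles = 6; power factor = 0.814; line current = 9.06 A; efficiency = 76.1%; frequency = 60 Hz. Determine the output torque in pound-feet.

34 lb·ft

P_in = √3·V·I·cosφ = 1.732 × 575 × 9.06 × 0.814 = 7345 W
P_out = η·P_in = 0.761 × 7345 = 5590 W
n_s = 120×60/6 = 1200 rpm; n = 1200×(1−0.0356) = 1157 rpm
ω = 2π×1157/60 = 121.2 rad/s
τ = P_out/ω = 5590/121.2 = 46.12 N·m
In lb·ft: 46.12/1.356 = 34 lb·ft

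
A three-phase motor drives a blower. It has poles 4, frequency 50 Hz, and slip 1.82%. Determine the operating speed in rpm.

1473 rpm

n_s = 120f/p = 120×50/4 = 1500 rpm
n = n_s(1 − s) = 1500 × (1 − 0.0182) = 1473 rpm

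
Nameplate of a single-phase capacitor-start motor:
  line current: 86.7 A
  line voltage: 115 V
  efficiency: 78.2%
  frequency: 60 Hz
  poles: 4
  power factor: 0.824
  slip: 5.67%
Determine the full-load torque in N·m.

P_in = V·I·cosφ = 115 × 86.7 × 0.824 = 8216 W
P_out = η·P_in = 0.782 × 8216 = 6425 W
n_s = 120×60/4 = 1800 rpm; n = 1800×(1−0.0567) = 1698 rpm
ω = 2π×1698/60 = 177.8 rad/s
τ = P_out/ω = 6425/177.8 = 36.1 N·m

36.1 N·m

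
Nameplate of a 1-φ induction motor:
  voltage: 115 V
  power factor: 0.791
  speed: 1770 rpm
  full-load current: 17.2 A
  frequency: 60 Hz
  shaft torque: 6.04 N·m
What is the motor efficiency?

ω = 2π × 1770/60 = 185.4 rad/s; P_out = τω = 6.04 × 185.4 = 1120 W
P_in = V·I·cosφ = 115 × 17.2 × 0.791 = 1565 W
η = P_out / P_in = 1120 / 1565 = 0.716 = 71.6%

71.6 %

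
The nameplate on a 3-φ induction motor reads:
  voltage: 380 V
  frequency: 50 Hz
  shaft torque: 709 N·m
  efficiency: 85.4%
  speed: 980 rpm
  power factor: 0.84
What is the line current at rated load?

ω = 2π×980/60 = 102.6 rad/s; P_out = τω = 709 × 102.6 = 72743 W
P_in = P_out / η = 72743 / 0.854 = 85179 W
I_L = P_in / (√3·V_L·cosφ) = 85179 / (1.732 × 380 × 0.84) = 154 A

154 A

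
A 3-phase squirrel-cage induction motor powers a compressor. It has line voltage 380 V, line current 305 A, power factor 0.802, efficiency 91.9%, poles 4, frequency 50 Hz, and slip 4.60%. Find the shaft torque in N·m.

987 N·m

P_in = √3·V·I·cosφ = 1.732 × 380 × 305 × 0.802 = 160993 W
P_out = η·P_in = 0.919 × 160993 = 147953 W
n_s = 120×50/4 = 1500 rpm; n = 1500×(1−0.046) = 1431 rpm
ω = 2π×1431/60 = 149.9 rad/s
τ = P_out/ω = 147953/149.9 = 987 N·m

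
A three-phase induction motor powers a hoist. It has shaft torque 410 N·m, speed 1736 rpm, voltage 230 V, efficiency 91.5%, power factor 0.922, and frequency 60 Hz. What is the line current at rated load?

222 A

ω = 2π×1736/60 = 181.8 rad/s; P_out = τω = 410 × 181.8 = 74538 W
P_in = P_out / η = 74538 / 0.915 = 81462 W
I_L = P_in / (√3·V_L·cosφ) = 81462 / (1.732 × 230 × 0.922) = 222 A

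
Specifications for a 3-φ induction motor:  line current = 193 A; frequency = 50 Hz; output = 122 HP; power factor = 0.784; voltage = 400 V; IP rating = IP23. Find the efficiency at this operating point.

P_out = 122 × 746 = 91012 W
P_in = √3·V_L·I_L·cosφ = 1.732 × 400 × 193 × 0.784 = 104829 W
η = P_out / P_in = 91012 / 104829 = 0.868 = 86.8%

86.8 %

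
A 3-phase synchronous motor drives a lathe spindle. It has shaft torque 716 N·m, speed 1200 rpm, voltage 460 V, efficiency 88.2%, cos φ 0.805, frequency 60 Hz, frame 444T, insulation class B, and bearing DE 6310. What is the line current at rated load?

159 A

ω = 2π×1200/60 = 125.7 rad/s; P_out = τω = 716 × 125.7 = 90001 W
P_in = P_out / η = 90001 / 0.882 = 102042 W
I_L = P_in / (√3·V_L·cosφ) = 102042 / (1.732 × 460 × 0.805) = 159 A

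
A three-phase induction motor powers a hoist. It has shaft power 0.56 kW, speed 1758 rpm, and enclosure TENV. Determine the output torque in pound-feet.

ω = 2π × 1758/60 = 184.1 rad/s
τ = P/ω = 560/184.1 = 3.042 N·m
In lb·ft: 3.042/1.356 = 2.24 lb·ft

2.24 lb·ft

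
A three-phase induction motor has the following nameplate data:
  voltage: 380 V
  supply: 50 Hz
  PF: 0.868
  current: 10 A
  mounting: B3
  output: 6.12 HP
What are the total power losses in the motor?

P_in = √3·V·I·cosφ = 1.732×380×10×0.868 = 5713 W
P_out = 6.12×746 = 4566 W
Losses = P_in − P_out = 5713 − 4566 = 1147 W

1.15 kW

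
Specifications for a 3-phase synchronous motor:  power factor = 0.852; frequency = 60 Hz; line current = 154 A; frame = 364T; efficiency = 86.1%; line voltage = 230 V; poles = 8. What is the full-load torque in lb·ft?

P_in = √3·V·I·cosφ = 1.732 × 230 × 154 × 0.852 = 52268 W
P_out = η·P_in = 0.861 × 52268 = 45003 W
n = n_s = 120×60/8 = 900 rpm (synchronous)
ω = 2π×900/60 = 94.25 rad/s
τ = P_out/ω = 45003/94.25 = 477.5 N·m
In lb·ft: 477.5/1.356 = 352 lb·ft

352 lb·ft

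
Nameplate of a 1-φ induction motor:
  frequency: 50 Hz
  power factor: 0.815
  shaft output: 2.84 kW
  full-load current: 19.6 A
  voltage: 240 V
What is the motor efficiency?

74.1 %

P_out = 2.84 kW = 2840 W
P_in = V·I·cosφ = 240 × 19.6 × 0.815 = 3834 W
η = P_out / P_in = 2840 / 3834 = 0.741 = 74.1%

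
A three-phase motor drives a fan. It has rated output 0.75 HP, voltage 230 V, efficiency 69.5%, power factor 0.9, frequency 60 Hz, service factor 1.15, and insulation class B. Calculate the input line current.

2.25 A

P_out = 0.75 × 746 = 560 W
P_in = P_out / η = 560 / 0.695 = 806 W
I_L = P_in / (√3·V_L·cosφ) = 806 / (1.732 × 230 × 0.9) = 2.25 A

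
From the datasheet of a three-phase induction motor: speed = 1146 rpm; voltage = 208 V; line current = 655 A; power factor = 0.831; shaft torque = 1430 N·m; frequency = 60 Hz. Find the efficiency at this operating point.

ω = 2π × 1146/60 = 120 rad/s; P_out = τω = 1430 × 120 = 171600 W
P_in = √3·V_L·I_L·cosφ = 1.732 × 208 × 655 × 0.831 = 196089 W
η = P_out / P_in = 171600 / 196089 = 0.875 = 87.5%

87.5 %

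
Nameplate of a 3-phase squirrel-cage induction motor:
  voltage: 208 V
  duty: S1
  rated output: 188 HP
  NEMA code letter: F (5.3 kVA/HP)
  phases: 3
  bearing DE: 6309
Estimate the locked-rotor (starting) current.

2770 A

S_LR = 5.3 × 188 = 996.4 kVA
I_LR = S_LR/(√3·V_L) = 996400/(1.732×208) = 2770 A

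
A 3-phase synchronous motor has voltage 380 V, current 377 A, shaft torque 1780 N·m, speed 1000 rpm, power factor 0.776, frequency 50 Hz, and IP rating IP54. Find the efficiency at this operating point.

ω = 2π × 1000/60 = 104.7 rad/s; P_out = τω = 1780 × 104.7 = 186366 W
P_in = √3·V_L·I_L·cosφ = 1.732 × 380 × 377 × 0.776 = 192546 W
η = P_out / P_in = 186366 / 192546 = 0.968 = 96.8%

96.8 %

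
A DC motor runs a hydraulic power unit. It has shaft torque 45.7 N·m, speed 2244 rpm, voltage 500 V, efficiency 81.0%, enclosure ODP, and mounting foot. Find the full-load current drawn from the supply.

26.5 A

ω = 2π×2244/60 = 235 rad/s; P_out = τω = 45.7 × 235 = 10740 W
P_in = P_out / η = 10740 / 0.810 = 13259 W
I = P_in / V = 13259 / 500 = 26.5 A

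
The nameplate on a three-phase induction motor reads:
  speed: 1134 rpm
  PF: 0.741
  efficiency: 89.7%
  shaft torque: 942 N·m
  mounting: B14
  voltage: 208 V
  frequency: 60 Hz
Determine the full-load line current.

ω = 2π×1134/60 = 118.8 rad/s; P_out = τω = 942 × 118.8 = 111910 W
P_in = P_out / η = 111910 / 0.897 = 124760 W
I_L = P_in / (√3·V_L·cosφ) = 124760 / (1.732 × 208 × 0.741) = 467 A

467 A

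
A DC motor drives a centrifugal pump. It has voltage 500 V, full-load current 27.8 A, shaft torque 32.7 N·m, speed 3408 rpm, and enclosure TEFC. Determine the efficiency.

ω = 2π × 3408/60 = 356.9 rad/s; P_out = τω = 32.7 × 356.9 = 11671 W
P_in = V·I = 500 × 27.8 = 13900 W
η = P_out / P_in = 11671 / 13900 = 0.840 = 84.0%

84.0 %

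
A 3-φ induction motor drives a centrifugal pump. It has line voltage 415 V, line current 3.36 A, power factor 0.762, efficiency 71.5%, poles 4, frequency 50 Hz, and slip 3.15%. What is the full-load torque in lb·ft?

6.38 lb·ft

P_in = √3·V·I·cosφ = 1.732 × 415 × 3.36 × 0.762 = 1840 W
P_out = η·P_in = 0.715 × 1840 = 1316 W
n_s = 120×50/4 = 1500 rpm; n = 1500×(1−0.0315) = 1453 rpm
ω = 2π×1453/60 = 152.2 rad/s
τ = P_out/ω = 1316/152.2 = 8.647 N·m
In lb·ft: 8.647/1.356 = 6.38 lb·ft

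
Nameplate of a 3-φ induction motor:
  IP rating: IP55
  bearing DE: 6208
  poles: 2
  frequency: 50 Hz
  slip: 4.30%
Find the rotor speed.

n_s = 120f/p = 120×50/2 = 3000 rpm
n = n_s(1 − s) = 3000 × (1 − 0.043) = 2871 rpm

2871 rpm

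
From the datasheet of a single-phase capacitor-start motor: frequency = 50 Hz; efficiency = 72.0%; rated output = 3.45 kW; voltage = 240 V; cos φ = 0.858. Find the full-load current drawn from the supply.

P_out = 3.45 kW = 3450 W
P_in = P_out / η = 3450 / 0.720 = 4792 W
I = P_in / (V·cosφ) = 4792 / (240 × 0.858) = 23.3 A

23.3 A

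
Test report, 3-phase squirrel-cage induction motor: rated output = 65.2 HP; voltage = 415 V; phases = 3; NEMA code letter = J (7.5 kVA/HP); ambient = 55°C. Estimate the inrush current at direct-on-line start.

680 A

S_LR = 7.5 × 65.2 = 489 kVA
I_LR = S_LR/(√3·V_L) = 489000/(1.732×415) = 680 A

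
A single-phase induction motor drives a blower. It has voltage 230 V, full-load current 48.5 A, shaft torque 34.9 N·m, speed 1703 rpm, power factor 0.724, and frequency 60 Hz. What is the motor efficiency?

77.1 %

ω = 2π × 1703/60 = 178.3 rad/s; P_out = τω = 34.9 × 178.3 = 6223 W
P_in = V·I·cosφ = 230 × 48.5 × 0.724 = 8076 W
η = P_out / P_in = 6223 / 8076 = 0.771 = 77.1%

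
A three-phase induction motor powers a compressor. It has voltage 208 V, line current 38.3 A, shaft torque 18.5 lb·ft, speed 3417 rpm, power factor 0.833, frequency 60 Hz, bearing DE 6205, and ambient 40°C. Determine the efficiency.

τ = 18.5 lb·ft × 1.356 = 25.09 N·m
ω = 2π × 3417/60 = 357.8 rad/s; P_out = τω = 25.09 × 357.8 = 8977 W
P_in = √3·V_L·I_L·cosφ = 1.732 × 208 × 38.3 × 0.833 = 11494 W
η = P_out / P_in = 8977 / 11494 = 0.781 = 78.1%

78.1 %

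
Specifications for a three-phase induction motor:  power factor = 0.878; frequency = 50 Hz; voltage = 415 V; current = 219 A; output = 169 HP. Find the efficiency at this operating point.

P_out = 169 × 746 = 126074 W
P_in = √3·V_L·I_L·cosφ = 1.732 × 415 × 219 × 0.878 = 138208 W
η = P_out / P_in = 126074 / 138208 = 0.912 = 91.2%

91.2 %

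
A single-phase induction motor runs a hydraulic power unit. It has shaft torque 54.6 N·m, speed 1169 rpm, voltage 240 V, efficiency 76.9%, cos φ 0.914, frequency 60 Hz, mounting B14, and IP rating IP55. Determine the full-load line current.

ω = 2π×1169/60 = 122.4 rad/s; P_out = τω = 54.6 × 122.4 = 6683 W
P_in = P_out / η = 6683 / 0.769 = 8691 W
I = P_in / (V·cosφ) = 8691 / (240 × 0.914) = 39.6 A

39.6 A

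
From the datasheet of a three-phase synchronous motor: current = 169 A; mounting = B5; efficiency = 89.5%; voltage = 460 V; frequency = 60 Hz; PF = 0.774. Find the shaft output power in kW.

P_in = √3·V·I·cosφ = 1.732 × 460 × 169 × 0.774 = 104216 W
P_out = η·P_in = 0.895 × 104216 = 93273 W

93.3 kW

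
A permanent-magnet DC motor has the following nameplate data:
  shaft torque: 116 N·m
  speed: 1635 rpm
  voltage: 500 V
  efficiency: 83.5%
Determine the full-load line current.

47.6 A

ω = 2π×1635/60 = 171.2 rad/s; P_out = τω = 116 × 171.2 = 19859 W
P_in = P_out / η = 19859 / 0.835 = 23783 W
I = P_in / V = 23783 / 500 = 47.6 A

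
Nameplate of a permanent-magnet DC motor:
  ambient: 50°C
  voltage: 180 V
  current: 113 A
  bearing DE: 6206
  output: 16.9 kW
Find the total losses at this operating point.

P_in = V·I = 180×113 = 20340 W
P_out = 16900 W
Losses = P_in − P_out = 20340 − 16900 = 3440 W

3.44 kW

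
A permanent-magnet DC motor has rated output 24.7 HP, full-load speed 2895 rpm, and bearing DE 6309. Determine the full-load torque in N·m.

60.8 N·m

P_out = 24.7 × 746 = 18426 W
ω = 2π × 2895/60 = 303.2 rad/s
τ = P_out/ω = 18426/303.2 = 60.8 N·m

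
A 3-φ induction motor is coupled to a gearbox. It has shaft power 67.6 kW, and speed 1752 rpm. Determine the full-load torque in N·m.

368 N·m

ω = 2π × 1752/60 = 183.5 rad/s
τ = P/ω = 67600/183.5 = 368 N·m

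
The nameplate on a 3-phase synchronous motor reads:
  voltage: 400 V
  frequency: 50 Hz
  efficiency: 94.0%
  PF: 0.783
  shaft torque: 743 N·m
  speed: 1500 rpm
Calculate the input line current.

229 A

ω = 2π×1500/60 = 157.1 rad/s; P_out = τω = 743 × 157.1 = 116725 W
P_in = P_out / η = 116725 / 0.940 = 124176 W
I_L = P_in / (√3·V_L·cosφ) = 124176 / (1.732 × 400 × 0.783) = 229 A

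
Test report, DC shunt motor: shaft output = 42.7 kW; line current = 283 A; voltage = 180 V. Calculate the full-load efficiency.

83.8 %

P_out = 42.7 kW = 42700 W
P_in = V·I = 180 × 283 = 50940 W
η = P_out / P_in = 42700 / 50940 = 0.838 = 83.8%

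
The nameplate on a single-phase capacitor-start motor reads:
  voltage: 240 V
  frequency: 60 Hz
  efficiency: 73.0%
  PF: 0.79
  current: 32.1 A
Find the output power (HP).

5.96 HP

P_in = V·I·cosφ = 240 × 32.1 × 0.79 = 6086 W
P_out = η·P_in = 0.73 × 6086 = 4443 W
= 4443/746 = 5.96 HP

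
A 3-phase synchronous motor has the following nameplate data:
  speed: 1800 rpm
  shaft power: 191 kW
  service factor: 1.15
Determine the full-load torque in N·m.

ω = 2π × 1800/60 = 188.5 rad/s
τ = P/ω = 191000/188.5 = 1010 N·m

1010 N·m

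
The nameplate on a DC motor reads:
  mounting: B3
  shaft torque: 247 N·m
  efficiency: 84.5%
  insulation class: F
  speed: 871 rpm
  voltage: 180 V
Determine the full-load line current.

148 A

ω = 2π×871/60 = 91.21 rad/s; P_out = τω = 247 × 91.21 = 22529 W
P_in = P_out / η = 22529 / 0.845 = 26662 W
I = P_in / V = 26662 / 180 = 148 A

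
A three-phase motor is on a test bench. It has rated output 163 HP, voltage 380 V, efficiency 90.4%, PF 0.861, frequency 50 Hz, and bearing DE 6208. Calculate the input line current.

P_out = 163 × 746 = 121598 W
P_in = P_out / η = 121598 / 0.904 = 134511 W
I_L = P_in / (√3·V_L·cosφ) = 134511 / (1.732 × 380 × 0.861) = 237 A

237 A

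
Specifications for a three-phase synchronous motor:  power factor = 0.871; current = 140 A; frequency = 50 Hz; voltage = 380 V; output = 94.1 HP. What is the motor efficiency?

87.5 %

P_out = 94.1 × 746 = 70199 W
P_in = √3·V_L·I_L·cosφ = 1.732 × 380 × 140 × 0.871 = 80256 W
η = P_out / P_in = 70199 / 80256 = 0.875 = 87.5%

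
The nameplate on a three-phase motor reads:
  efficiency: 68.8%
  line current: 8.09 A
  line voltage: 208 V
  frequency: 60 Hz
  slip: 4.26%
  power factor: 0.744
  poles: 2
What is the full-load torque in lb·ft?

3.05 lb·ft

P_in = √3·V·I·cosφ = 1.732 × 208 × 8.09 × 0.744 = 2168 W
P_out = η·P_in = 0.688 × 2168 = 1492 W
n_s = 120×60/2 = 3600 rpm; n = 3600×(1−0.0426) = 3447 rpm
ω = 2π×3447/60 = 361 rad/s
τ = P_out/ω = 1492/361 = 4.133 N·m
In lb·ft: 4.133/1.356 = 3.05 lb·ft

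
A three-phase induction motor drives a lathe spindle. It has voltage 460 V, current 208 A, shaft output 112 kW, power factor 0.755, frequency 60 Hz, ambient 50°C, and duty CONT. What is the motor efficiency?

P_out = 112 kW = 112000 W
P_in = √3·V_L·I_L·cosφ = 1.732 × 460 × 208 × 0.755 = 125117 W
η = P_out / P_in = 112000 / 125117 = 0.895 = 89.5%

89.5 %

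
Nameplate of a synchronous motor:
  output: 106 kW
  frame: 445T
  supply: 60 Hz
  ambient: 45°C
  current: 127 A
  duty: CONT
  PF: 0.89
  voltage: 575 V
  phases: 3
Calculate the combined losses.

P_in = √3·V·I·cosφ = 1.732×575×127×0.89 = 112567 W
P_out = 106000 W
Losses = P_in − P_out = 112567 − 106000 = 6567 W

6570 W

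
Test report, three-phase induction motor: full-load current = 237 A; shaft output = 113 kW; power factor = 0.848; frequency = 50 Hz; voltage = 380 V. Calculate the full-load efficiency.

85.4 %

P_out = 113 kW = 113000 W
P_in = √3·V_L·I_L·cosφ = 1.732 × 380 × 237 × 0.848 = 132274 W
η = P_out / P_in = 113000 / 132274 = 0.854 = 85.4%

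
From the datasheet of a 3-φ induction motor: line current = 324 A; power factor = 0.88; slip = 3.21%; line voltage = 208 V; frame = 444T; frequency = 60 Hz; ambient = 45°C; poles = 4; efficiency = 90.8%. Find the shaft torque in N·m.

P_in = √3·V·I·cosφ = 1.732 × 208 × 324 × 0.88 = 102716 W
P_out = η·P_in = 0.908 × 102716 = 93266 W
n_s = 120×60/4 = 1800 rpm; n = 1800×(1−0.0321) = 1742 rpm
ω = 2π×1742/60 = 182.4 rad/s
τ = P_out/ω = 93266/182.4 = 511 N·m

511 N·m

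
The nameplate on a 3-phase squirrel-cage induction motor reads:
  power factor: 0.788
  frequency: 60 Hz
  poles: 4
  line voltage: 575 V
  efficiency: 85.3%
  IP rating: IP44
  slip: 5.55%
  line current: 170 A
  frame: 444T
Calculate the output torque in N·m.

639 N·m

P_in = √3·V·I·cosφ = 1.732 × 575 × 170 × 0.788 = 133411 W
P_out = η·P_in = 0.853 × 133411 = 113800 W
n_s = 120×60/4 = 1800 rpm; n = 1800×(1−0.0555) = 1700 rpm
ω = 2π×1700/60 = 178 rad/s
τ = P_out/ω = 113800/178 = 639 N·m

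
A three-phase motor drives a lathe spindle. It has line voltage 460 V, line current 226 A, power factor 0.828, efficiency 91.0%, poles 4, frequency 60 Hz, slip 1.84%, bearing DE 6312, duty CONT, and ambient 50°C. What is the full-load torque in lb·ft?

P_in = √3·V·I·cosφ = 1.732 × 460 × 226 × 0.828 = 149089 W
P_out = η·P_in = 0.91 × 149089 = 135671 W
n_s = 120×60/4 = 1800 rpm; n = 1800×(1−0.0184) = 1767 rpm
ω = 2π×1767/60 = 185 rad/s
τ = P_out/ω = 135671/185 = 733.4 N·m
In lb·ft: 733.4/1.356 = 541 lb·ft

541 lb·ft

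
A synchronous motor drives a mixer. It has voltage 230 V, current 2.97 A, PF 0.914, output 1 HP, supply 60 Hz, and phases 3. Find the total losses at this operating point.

335 W

P_in = √3·V·I·cosφ = 1.732×230×2.97×0.914 = 1081 W
P_out = 1×746 = 746 W
Losses = P_in − P_out = 1081 − 746 = 335 W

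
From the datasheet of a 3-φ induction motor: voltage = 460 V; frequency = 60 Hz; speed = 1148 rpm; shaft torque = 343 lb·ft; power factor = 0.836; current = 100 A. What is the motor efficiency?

τ = 343 lb·ft × 1.356 = 465.1 N·m
ω = 2π × 1148/60 = 120.2 rad/s; P_out = τω = 465.1 × 120.2 = 55905 W
P_in = √3·V_L·I_L·cosφ = 1.732 × 460 × 100 × 0.836 = 66606 W
η = P_out / P_in = 55905 / 66606 = 0.839 = 83.9%

83.9 %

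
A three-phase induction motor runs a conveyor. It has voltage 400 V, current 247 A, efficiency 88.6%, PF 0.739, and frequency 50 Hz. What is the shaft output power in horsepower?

P_in = √3·V·I·cosφ = 1.732 × 400 × 247 × 0.739 = 126459 W
P_out = η·P_in = 0.886 × 126459 = 112043 W
= 112043/746 = 150 HP

150 HP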